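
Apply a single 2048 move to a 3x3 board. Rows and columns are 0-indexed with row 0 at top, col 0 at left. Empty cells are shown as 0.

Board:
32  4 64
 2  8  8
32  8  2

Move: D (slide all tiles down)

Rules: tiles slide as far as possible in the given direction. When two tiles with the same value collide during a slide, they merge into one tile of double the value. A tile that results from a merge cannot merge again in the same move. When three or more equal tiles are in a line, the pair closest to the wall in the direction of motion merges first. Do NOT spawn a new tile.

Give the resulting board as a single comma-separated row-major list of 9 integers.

Answer: 32, 0, 64, 2, 4, 8, 32, 16, 2

Derivation:
Slide down:
col 0: [32, 2, 32] -> [32, 2, 32]
col 1: [4, 8, 8] -> [0, 4, 16]
col 2: [64, 8, 2] -> [64, 8, 2]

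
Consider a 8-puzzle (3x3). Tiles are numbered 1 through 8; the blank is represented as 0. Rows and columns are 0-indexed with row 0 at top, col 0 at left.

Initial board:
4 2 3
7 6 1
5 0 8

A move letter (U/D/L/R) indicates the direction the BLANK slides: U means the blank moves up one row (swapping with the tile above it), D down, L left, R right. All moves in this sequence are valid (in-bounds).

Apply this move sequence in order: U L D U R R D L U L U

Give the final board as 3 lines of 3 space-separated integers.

Answer: 0 2 3
4 7 8
5 1 6

Derivation:
After move 1 (U):
4 2 3
7 0 1
5 6 8

After move 2 (L):
4 2 3
0 7 1
5 6 8

After move 3 (D):
4 2 3
5 7 1
0 6 8

After move 4 (U):
4 2 3
0 7 1
5 6 8

After move 5 (R):
4 2 3
7 0 1
5 6 8

After move 6 (R):
4 2 3
7 1 0
5 6 8

After move 7 (D):
4 2 3
7 1 8
5 6 0

After move 8 (L):
4 2 3
7 1 8
5 0 6

After move 9 (U):
4 2 3
7 0 8
5 1 6

After move 10 (L):
4 2 3
0 7 8
5 1 6

After move 11 (U):
0 2 3
4 7 8
5 1 6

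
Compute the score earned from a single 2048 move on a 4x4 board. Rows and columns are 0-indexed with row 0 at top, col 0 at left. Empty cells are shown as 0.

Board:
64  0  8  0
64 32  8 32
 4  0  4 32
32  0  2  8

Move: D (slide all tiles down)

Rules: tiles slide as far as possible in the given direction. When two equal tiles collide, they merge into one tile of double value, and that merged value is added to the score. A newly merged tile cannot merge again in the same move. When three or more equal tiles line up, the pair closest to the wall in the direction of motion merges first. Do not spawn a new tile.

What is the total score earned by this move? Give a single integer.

Answer: 208

Derivation:
Slide down:
col 0: [64, 64, 4, 32] -> [0, 128, 4, 32]  score +128 (running 128)
col 1: [0, 32, 0, 0] -> [0, 0, 0, 32]  score +0 (running 128)
col 2: [8, 8, 4, 2] -> [0, 16, 4, 2]  score +16 (running 144)
col 3: [0, 32, 32, 8] -> [0, 0, 64, 8]  score +64 (running 208)
Board after move:
  0   0   0   0
128   0  16   0
  4   0   4  64
 32  32   2   8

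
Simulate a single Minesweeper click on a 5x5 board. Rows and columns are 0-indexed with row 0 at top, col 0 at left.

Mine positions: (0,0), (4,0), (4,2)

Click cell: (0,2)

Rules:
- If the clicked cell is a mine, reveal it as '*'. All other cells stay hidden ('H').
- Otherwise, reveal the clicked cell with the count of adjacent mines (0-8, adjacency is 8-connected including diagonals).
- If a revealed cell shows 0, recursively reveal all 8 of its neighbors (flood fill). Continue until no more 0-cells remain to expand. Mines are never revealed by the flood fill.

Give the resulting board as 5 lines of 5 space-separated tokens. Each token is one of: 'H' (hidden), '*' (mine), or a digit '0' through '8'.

H 1 0 0 0
1 1 0 0 0
0 0 0 0 0
1 2 1 1 0
H H H 1 0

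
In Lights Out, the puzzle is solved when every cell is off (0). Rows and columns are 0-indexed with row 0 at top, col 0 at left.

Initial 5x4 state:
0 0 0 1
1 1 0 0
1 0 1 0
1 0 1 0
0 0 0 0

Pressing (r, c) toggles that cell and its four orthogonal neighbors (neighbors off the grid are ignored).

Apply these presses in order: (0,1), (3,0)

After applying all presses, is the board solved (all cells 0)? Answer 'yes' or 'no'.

Answer: no

Derivation:
After press 1 at (0,1):
1 1 1 1
1 0 0 0
1 0 1 0
1 0 1 0
0 0 0 0

After press 2 at (3,0):
1 1 1 1
1 0 0 0
0 0 1 0
0 1 1 0
1 0 0 0

Lights still on: 9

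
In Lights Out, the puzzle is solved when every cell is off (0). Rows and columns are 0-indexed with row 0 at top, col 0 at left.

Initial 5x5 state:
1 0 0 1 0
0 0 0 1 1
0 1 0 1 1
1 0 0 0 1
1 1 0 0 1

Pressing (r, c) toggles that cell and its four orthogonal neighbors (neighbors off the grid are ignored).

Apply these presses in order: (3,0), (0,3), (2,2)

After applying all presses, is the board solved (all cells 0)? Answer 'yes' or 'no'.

After press 1 at (3,0):
1 0 0 1 0
0 0 0 1 1
1 1 0 1 1
0 1 0 0 1
0 1 0 0 1

After press 2 at (0,3):
1 0 1 0 1
0 0 0 0 1
1 1 0 1 1
0 1 0 0 1
0 1 0 0 1

After press 3 at (2,2):
1 0 1 0 1
0 0 1 0 1
1 0 1 0 1
0 1 1 0 1
0 1 0 0 1

Lights still on: 13

Answer: no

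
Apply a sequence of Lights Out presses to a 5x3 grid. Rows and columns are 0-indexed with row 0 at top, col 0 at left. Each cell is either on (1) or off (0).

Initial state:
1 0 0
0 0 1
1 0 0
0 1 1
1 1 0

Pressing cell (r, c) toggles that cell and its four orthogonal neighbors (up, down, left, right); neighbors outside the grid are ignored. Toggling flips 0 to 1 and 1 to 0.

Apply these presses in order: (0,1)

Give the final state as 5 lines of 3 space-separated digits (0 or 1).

After press 1 at (0,1):
0 1 1
0 1 1
1 0 0
0 1 1
1 1 0

Answer: 0 1 1
0 1 1
1 0 0
0 1 1
1 1 0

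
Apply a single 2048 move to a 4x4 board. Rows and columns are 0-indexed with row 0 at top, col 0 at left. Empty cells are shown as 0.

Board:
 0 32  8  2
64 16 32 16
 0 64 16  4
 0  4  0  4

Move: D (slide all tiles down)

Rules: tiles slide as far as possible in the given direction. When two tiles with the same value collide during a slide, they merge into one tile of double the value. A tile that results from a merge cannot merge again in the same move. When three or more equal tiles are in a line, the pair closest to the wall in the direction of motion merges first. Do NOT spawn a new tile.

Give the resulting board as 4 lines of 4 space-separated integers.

Answer:  0 32  0  0
 0 16  8  2
 0 64 32 16
64  4 16  8

Derivation:
Slide down:
col 0: [0, 64, 0, 0] -> [0, 0, 0, 64]
col 1: [32, 16, 64, 4] -> [32, 16, 64, 4]
col 2: [8, 32, 16, 0] -> [0, 8, 32, 16]
col 3: [2, 16, 4, 4] -> [0, 2, 16, 8]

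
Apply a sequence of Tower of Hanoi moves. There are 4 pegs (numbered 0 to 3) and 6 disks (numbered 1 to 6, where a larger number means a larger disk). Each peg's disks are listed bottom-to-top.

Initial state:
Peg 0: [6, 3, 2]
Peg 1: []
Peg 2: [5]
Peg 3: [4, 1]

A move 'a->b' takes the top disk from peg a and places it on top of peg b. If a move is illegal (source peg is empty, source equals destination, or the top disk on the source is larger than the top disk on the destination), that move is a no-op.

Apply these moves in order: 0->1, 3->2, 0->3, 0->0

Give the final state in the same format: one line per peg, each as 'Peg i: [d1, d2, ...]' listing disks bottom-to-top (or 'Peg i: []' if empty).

After move 1 (0->1):
Peg 0: [6, 3]
Peg 1: [2]
Peg 2: [5]
Peg 3: [4, 1]

After move 2 (3->2):
Peg 0: [6, 3]
Peg 1: [2]
Peg 2: [5, 1]
Peg 3: [4]

After move 3 (0->3):
Peg 0: [6]
Peg 1: [2]
Peg 2: [5, 1]
Peg 3: [4, 3]

After move 4 (0->0):
Peg 0: [6]
Peg 1: [2]
Peg 2: [5, 1]
Peg 3: [4, 3]

Answer: Peg 0: [6]
Peg 1: [2]
Peg 2: [5, 1]
Peg 3: [4, 3]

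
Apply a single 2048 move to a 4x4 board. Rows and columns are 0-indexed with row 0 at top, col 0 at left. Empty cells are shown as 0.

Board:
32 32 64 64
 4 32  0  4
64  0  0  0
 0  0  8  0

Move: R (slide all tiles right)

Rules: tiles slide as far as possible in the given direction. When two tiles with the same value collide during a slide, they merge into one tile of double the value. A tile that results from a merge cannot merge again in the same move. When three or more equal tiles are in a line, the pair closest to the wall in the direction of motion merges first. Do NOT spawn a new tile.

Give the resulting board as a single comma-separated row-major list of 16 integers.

Answer: 0, 0, 64, 128, 0, 4, 32, 4, 0, 0, 0, 64, 0, 0, 0, 8

Derivation:
Slide right:
row 0: [32, 32, 64, 64] -> [0, 0, 64, 128]
row 1: [4, 32, 0, 4] -> [0, 4, 32, 4]
row 2: [64, 0, 0, 0] -> [0, 0, 0, 64]
row 3: [0, 0, 8, 0] -> [0, 0, 0, 8]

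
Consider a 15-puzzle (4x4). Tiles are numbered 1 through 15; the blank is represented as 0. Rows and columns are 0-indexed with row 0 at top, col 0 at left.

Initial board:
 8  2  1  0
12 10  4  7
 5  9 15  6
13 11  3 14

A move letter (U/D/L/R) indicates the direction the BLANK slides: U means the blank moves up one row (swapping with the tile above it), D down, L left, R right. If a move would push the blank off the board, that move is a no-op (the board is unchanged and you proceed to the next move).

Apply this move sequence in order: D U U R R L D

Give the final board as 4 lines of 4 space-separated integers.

Answer:  8  2  4  1
12 10  0  7
 5  9 15  6
13 11  3 14

Derivation:
After move 1 (D):
 8  2  1  7
12 10  4  0
 5  9 15  6
13 11  3 14

After move 2 (U):
 8  2  1  0
12 10  4  7
 5  9 15  6
13 11  3 14

After move 3 (U):
 8  2  1  0
12 10  4  7
 5  9 15  6
13 11  3 14

After move 4 (R):
 8  2  1  0
12 10  4  7
 5  9 15  6
13 11  3 14

After move 5 (R):
 8  2  1  0
12 10  4  7
 5  9 15  6
13 11  3 14

After move 6 (L):
 8  2  0  1
12 10  4  7
 5  9 15  6
13 11  3 14

After move 7 (D):
 8  2  4  1
12 10  0  7
 5  9 15  6
13 11  3 14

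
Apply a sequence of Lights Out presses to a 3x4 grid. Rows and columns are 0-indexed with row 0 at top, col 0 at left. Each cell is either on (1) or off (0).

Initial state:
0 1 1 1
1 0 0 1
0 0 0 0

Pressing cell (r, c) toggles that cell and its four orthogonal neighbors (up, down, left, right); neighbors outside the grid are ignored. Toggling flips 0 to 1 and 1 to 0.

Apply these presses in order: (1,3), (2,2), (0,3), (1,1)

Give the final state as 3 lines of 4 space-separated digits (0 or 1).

After press 1 at (1,3):
0 1 1 0
1 0 1 0
0 0 0 1

After press 2 at (2,2):
0 1 1 0
1 0 0 0
0 1 1 0

After press 3 at (0,3):
0 1 0 1
1 0 0 1
0 1 1 0

After press 4 at (1,1):
0 0 0 1
0 1 1 1
0 0 1 0

Answer: 0 0 0 1
0 1 1 1
0 0 1 0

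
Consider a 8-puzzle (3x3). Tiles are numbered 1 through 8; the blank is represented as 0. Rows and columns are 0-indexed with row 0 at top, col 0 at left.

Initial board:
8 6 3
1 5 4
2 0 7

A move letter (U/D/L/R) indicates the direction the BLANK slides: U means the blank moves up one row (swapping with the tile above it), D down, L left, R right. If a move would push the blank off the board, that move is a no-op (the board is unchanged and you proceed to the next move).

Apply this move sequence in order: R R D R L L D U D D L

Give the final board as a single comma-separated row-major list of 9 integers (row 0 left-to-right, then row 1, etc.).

Answer: 8, 6, 3, 1, 5, 4, 0, 2, 7

Derivation:
After move 1 (R):
8 6 3
1 5 4
2 7 0

After move 2 (R):
8 6 3
1 5 4
2 7 0

After move 3 (D):
8 6 3
1 5 4
2 7 0

After move 4 (R):
8 6 3
1 5 4
2 7 0

After move 5 (L):
8 6 3
1 5 4
2 0 7

After move 6 (L):
8 6 3
1 5 4
0 2 7

After move 7 (D):
8 6 3
1 5 4
0 2 7

After move 8 (U):
8 6 3
0 5 4
1 2 7

After move 9 (D):
8 6 3
1 5 4
0 2 7

After move 10 (D):
8 6 3
1 5 4
0 2 7

After move 11 (L):
8 6 3
1 5 4
0 2 7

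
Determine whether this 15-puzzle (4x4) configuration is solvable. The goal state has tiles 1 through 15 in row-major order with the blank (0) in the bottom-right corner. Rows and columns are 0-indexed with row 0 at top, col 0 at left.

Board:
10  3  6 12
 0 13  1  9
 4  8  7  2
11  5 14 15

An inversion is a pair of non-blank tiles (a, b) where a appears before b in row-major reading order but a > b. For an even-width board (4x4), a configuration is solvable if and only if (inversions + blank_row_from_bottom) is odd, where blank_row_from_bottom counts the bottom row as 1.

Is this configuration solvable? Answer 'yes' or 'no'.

Inversions: 43
Blank is in row 1 (0-indexed from top), which is row 3 counting from the bottom (bottom = 1).
43 + 3 = 46, which is even, so the puzzle is not solvable.

Answer: no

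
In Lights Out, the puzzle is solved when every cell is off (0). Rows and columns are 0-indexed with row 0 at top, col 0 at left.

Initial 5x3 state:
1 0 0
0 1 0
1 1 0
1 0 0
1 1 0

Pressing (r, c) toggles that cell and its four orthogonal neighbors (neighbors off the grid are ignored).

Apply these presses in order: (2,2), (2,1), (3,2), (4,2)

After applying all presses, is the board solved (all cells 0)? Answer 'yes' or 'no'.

After press 1 at (2,2):
1 0 0
0 1 1
1 0 1
1 0 1
1 1 0

After press 2 at (2,1):
1 0 0
0 0 1
0 1 0
1 1 1
1 1 0

After press 3 at (3,2):
1 0 0
0 0 1
0 1 1
1 0 0
1 1 1

After press 4 at (4,2):
1 0 0
0 0 1
0 1 1
1 0 1
1 0 0

Lights still on: 7

Answer: no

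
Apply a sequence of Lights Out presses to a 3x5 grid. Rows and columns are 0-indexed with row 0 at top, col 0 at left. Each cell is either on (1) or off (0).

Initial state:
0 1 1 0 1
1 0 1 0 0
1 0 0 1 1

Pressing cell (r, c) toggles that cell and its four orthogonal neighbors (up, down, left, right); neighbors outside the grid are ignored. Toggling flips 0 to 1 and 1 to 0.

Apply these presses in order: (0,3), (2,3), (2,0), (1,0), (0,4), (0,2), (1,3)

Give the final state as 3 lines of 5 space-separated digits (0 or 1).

Answer: 1 0 1 0 1
1 1 1 1 0
1 1 1 1 0

Derivation:
After press 1 at (0,3):
0 1 0 1 0
1 0 1 1 0
1 0 0 1 1

After press 2 at (2,3):
0 1 0 1 0
1 0 1 0 0
1 0 1 0 0

After press 3 at (2,0):
0 1 0 1 0
0 0 1 0 0
0 1 1 0 0

After press 4 at (1,0):
1 1 0 1 0
1 1 1 0 0
1 1 1 0 0

After press 5 at (0,4):
1 1 0 0 1
1 1 1 0 1
1 1 1 0 0

After press 6 at (0,2):
1 0 1 1 1
1 1 0 0 1
1 1 1 0 0

After press 7 at (1,3):
1 0 1 0 1
1 1 1 1 0
1 1 1 1 0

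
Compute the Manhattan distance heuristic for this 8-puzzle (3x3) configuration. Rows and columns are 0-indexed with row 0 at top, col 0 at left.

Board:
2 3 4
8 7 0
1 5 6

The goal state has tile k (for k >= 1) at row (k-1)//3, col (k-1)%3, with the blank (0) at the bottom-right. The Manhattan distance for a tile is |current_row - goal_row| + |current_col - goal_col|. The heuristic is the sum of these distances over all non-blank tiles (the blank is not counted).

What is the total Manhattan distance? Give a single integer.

Tile 2: at (0,0), goal (0,1), distance |0-0|+|0-1| = 1
Tile 3: at (0,1), goal (0,2), distance |0-0|+|1-2| = 1
Tile 4: at (0,2), goal (1,0), distance |0-1|+|2-0| = 3
Tile 8: at (1,0), goal (2,1), distance |1-2|+|0-1| = 2
Tile 7: at (1,1), goal (2,0), distance |1-2|+|1-0| = 2
Tile 1: at (2,0), goal (0,0), distance |2-0|+|0-0| = 2
Tile 5: at (2,1), goal (1,1), distance |2-1|+|1-1| = 1
Tile 6: at (2,2), goal (1,2), distance |2-1|+|2-2| = 1
Sum: 1 + 1 + 3 + 2 + 2 + 2 + 1 + 1 = 13

Answer: 13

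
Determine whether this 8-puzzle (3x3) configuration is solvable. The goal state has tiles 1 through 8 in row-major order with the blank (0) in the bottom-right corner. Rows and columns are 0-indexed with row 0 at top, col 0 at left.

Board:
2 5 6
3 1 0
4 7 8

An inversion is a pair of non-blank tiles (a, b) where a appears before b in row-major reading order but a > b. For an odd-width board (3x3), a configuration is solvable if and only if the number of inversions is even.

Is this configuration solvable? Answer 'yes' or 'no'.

Answer: yes

Derivation:
Inversions (pairs i<j in row-major order where tile[i] > tile[j] > 0): 8
8 is even, so the puzzle is solvable.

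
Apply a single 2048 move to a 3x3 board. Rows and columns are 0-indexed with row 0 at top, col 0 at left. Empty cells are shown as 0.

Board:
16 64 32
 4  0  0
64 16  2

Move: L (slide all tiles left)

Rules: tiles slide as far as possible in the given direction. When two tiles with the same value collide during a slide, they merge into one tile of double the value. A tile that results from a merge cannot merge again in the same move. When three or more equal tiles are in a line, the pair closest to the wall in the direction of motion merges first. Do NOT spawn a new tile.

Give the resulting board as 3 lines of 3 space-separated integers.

Answer: 16 64 32
 4  0  0
64 16  2

Derivation:
Slide left:
row 0: [16, 64, 32] -> [16, 64, 32]
row 1: [4, 0, 0] -> [4, 0, 0]
row 2: [64, 16, 2] -> [64, 16, 2]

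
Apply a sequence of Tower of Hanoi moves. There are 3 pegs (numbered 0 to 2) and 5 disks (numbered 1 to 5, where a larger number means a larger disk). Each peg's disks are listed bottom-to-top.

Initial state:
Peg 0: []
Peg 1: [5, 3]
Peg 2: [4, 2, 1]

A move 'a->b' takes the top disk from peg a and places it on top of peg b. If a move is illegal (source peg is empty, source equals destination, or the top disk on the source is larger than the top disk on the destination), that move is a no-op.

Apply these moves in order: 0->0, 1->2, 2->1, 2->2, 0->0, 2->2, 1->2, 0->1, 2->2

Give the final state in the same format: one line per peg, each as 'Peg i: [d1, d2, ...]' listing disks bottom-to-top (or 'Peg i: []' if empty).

After move 1 (0->0):
Peg 0: []
Peg 1: [5, 3]
Peg 2: [4, 2, 1]

After move 2 (1->2):
Peg 0: []
Peg 1: [5, 3]
Peg 2: [4, 2, 1]

After move 3 (2->1):
Peg 0: []
Peg 1: [5, 3, 1]
Peg 2: [4, 2]

After move 4 (2->2):
Peg 0: []
Peg 1: [5, 3, 1]
Peg 2: [4, 2]

After move 5 (0->0):
Peg 0: []
Peg 1: [5, 3, 1]
Peg 2: [4, 2]

After move 6 (2->2):
Peg 0: []
Peg 1: [5, 3, 1]
Peg 2: [4, 2]

After move 7 (1->2):
Peg 0: []
Peg 1: [5, 3]
Peg 2: [4, 2, 1]

After move 8 (0->1):
Peg 0: []
Peg 1: [5, 3]
Peg 2: [4, 2, 1]

After move 9 (2->2):
Peg 0: []
Peg 1: [5, 3]
Peg 2: [4, 2, 1]

Answer: Peg 0: []
Peg 1: [5, 3]
Peg 2: [4, 2, 1]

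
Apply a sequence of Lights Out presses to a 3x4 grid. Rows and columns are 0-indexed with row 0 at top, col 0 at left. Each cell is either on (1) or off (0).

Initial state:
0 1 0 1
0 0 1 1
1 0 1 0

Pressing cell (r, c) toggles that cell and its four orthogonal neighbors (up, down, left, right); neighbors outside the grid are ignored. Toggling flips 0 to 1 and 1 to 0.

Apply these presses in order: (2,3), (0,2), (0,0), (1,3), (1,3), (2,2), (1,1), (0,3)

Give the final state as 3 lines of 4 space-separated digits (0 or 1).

Answer: 1 0 0 1
0 1 0 1
1 0 1 0

Derivation:
After press 1 at (2,3):
0 1 0 1
0 0 1 0
1 0 0 1

After press 2 at (0,2):
0 0 1 0
0 0 0 0
1 0 0 1

After press 3 at (0,0):
1 1 1 0
1 0 0 0
1 0 0 1

After press 4 at (1,3):
1 1 1 1
1 0 1 1
1 0 0 0

After press 5 at (1,3):
1 1 1 0
1 0 0 0
1 0 0 1

After press 6 at (2,2):
1 1 1 0
1 0 1 0
1 1 1 0

After press 7 at (1,1):
1 0 1 0
0 1 0 0
1 0 1 0

After press 8 at (0,3):
1 0 0 1
0 1 0 1
1 0 1 0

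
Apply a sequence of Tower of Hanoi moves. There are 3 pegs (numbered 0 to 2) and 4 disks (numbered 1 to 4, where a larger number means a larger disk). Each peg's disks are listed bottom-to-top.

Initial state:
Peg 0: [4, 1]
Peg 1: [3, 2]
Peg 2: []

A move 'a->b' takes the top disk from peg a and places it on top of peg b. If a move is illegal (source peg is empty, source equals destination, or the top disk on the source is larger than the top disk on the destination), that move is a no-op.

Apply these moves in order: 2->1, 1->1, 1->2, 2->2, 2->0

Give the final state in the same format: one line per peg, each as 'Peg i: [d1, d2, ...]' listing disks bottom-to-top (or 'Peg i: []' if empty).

Answer: Peg 0: [4, 1]
Peg 1: [3]
Peg 2: [2]

Derivation:
After move 1 (2->1):
Peg 0: [4, 1]
Peg 1: [3, 2]
Peg 2: []

After move 2 (1->1):
Peg 0: [4, 1]
Peg 1: [3, 2]
Peg 2: []

After move 3 (1->2):
Peg 0: [4, 1]
Peg 1: [3]
Peg 2: [2]

After move 4 (2->2):
Peg 0: [4, 1]
Peg 1: [3]
Peg 2: [2]

After move 5 (2->0):
Peg 0: [4, 1]
Peg 1: [3]
Peg 2: [2]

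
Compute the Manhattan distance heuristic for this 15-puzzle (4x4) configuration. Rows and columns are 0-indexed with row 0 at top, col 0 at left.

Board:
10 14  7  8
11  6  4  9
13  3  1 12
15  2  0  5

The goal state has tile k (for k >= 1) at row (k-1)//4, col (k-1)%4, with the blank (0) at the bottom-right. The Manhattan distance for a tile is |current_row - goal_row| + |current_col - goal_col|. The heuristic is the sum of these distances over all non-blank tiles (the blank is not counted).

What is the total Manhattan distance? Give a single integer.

Answer: 35

Derivation:
Tile 10: (0,0)->(2,1) = 3
Tile 14: (0,1)->(3,1) = 3
Tile 7: (0,2)->(1,2) = 1
Tile 8: (0,3)->(1,3) = 1
Tile 11: (1,0)->(2,2) = 3
Tile 6: (1,1)->(1,1) = 0
Tile 4: (1,2)->(0,3) = 2
Tile 9: (1,3)->(2,0) = 4
Tile 13: (2,0)->(3,0) = 1
Tile 3: (2,1)->(0,2) = 3
Tile 1: (2,2)->(0,0) = 4
Tile 12: (2,3)->(2,3) = 0
Tile 15: (3,0)->(3,2) = 2
Tile 2: (3,1)->(0,1) = 3
Tile 5: (3,3)->(1,0) = 5
Sum: 3 + 3 + 1 + 1 + 3 + 0 + 2 + 4 + 1 + 3 + 4 + 0 + 2 + 3 + 5 = 35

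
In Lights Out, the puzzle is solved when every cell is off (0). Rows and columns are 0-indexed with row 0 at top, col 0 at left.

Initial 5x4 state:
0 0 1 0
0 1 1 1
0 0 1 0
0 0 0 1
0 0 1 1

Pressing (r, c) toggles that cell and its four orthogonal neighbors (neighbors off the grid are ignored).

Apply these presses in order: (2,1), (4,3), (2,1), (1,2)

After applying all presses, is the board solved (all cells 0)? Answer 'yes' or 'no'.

After press 1 at (2,1):
0 0 1 0
0 0 1 1
1 1 0 0
0 1 0 1
0 0 1 1

After press 2 at (4,3):
0 0 1 0
0 0 1 1
1 1 0 0
0 1 0 0
0 0 0 0

After press 3 at (2,1):
0 0 1 0
0 1 1 1
0 0 1 0
0 0 0 0
0 0 0 0

After press 4 at (1,2):
0 0 0 0
0 0 0 0
0 0 0 0
0 0 0 0
0 0 0 0

Lights still on: 0

Answer: yes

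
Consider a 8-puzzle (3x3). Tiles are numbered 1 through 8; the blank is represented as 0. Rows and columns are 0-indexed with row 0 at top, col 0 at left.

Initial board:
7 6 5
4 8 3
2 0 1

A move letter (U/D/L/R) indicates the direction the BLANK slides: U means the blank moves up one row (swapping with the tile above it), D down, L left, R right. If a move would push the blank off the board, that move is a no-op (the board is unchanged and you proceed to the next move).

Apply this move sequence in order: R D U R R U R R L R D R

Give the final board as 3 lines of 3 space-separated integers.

After move 1 (R):
7 6 5
4 8 3
2 1 0

After move 2 (D):
7 6 5
4 8 3
2 1 0

After move 3 (U):
7 6 5
4 8 0
2 1 3

After move 4 (R):
7 6 5
4 8 0
2 1 3

After move 5 (R):
7 6 5
4 8 0
2 1 3

After move 6 (U):
7 6 0
4 8 5
2 1 3

After move 7 (R):
7 6 0
4 8 5
2 1 3

After move 8 (R):
7 6 0
4 8 5
2 1 3

After move 9 (L):
7 0 6
4 8 5
2 1 3

After move 10 (R):
7 6 0
4 8 5
2 1 3

After move 11 (D):
7 6 5
4 8 0
2 1 3

After move 12 (R):
7 6 5
4 8 0
2 1 3

Answer: 7 6 5
4 8 0
2 1 3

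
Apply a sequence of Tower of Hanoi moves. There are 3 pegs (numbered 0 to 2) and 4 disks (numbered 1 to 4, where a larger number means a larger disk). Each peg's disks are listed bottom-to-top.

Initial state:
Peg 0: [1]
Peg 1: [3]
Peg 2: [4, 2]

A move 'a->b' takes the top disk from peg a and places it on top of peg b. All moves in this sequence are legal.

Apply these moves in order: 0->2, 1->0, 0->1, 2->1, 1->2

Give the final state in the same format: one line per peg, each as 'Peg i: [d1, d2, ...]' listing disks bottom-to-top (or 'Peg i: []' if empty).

After move 1 (0->2):
Peg 0: []
Peg 1: [3]
Peg 2: [4, 2, 1]

After move 2 (1->0):
Peg 0: [3]
Peg 1: []
Peg 2: [4, 2, 1]

After move 3 (0->1):
Peg 0: []
Peg 1: [3]
Peg 2: [4, 2, 1]

After move 4 (2->1):
Peg 0: []
Peg 1: [3, 1]
Peg 2: [4, 2]

After move 5 (1->2):
Peg 0: []
Peg 1: [3]
Peg 2: [4, 2, 1]

Answer: Peg 0: []
Peg 1: [3]
Peg 2: [4, 2, 1]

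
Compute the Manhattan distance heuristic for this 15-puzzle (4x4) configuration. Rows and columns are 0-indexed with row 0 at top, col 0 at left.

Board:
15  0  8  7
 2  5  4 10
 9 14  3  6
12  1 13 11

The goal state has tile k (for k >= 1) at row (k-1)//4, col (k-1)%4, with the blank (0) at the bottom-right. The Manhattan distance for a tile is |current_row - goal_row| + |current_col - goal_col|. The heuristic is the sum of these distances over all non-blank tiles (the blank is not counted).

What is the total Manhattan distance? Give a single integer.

Tile 15: (0,0)->(3,2) = 5
Tile 8: (0,2)->(1,3) = 2
Tile 7: (0,3)->(1,2) = 2
Tile 2: (1,0)->(0,1) = 2
Tile 5: (1,1)->(1,0) = 1
Tile 4: (1,2)->(0,3) = 2
Tile 10: (1,3)->(2,1) = 3
Tile 9: (2,0)->(2,0) = 0
Tile 14: (2,1)->(3,1) = 1
Tile 3: (2,2)->(0,2) = 2
Tile 6: (2,3)->(1,1) = 3
Tile 12: (3,0)->(2,3) = 4
Tile 1: (3,1)->(0,0) = 4
Tile 13: (3,2)->(3,0) = 2
Tile 11: (3,3)->(2,2) = 2
Sum: 5 + 2 + 2 + 2 + 1 + 2 + 3 + 0 + 1 + 2 + 3 + 4 + 4 + 2 + 2 = 35

Answer: 35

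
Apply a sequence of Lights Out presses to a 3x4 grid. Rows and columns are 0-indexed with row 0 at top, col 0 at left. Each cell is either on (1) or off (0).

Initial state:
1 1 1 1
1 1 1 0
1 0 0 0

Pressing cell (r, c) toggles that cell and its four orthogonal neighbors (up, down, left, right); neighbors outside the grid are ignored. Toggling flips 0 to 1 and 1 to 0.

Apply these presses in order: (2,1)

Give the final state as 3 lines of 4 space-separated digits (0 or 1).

After press 1 at (2,1):
1 1 1 1
1 0 1 0
0 1 1 0

Answer: 1 1 1 1
1 0 1 0
0 1 1 0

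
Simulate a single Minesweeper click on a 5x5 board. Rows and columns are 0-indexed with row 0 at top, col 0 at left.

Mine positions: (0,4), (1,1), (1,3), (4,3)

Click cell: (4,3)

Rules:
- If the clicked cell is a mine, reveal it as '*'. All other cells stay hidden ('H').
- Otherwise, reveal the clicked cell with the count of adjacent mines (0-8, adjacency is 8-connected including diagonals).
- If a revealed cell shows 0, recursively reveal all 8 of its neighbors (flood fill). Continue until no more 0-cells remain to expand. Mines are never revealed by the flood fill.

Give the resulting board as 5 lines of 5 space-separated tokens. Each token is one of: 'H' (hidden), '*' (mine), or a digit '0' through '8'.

H H H H H
H H H H H
H H H H H
H H H H H
H H H * H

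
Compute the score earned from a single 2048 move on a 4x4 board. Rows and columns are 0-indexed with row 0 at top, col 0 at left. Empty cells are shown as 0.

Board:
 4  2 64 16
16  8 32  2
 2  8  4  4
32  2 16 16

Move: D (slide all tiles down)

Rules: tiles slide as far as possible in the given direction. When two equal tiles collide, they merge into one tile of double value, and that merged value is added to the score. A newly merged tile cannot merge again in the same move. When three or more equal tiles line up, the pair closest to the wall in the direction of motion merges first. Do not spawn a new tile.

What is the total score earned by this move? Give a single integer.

Slide down:
col 0: [4, 16, 2, 32] -> [4, 16, 2, 32]  score +0 (running 0)
col 1: [2, 8, 8, 2] -> [0, 2, 16, 2]  score +16 (running 16)
col 2: [64, 32, 4, 16] -> [64, 32, 4, 16]  score +0 (running 16)
col 3: [16, 2, 4, 16] -> [16, 2, 4, 16]  score +0 (running 16)
Board after move:
 4  0 64 16
16  2 32  2
 2 16  4  4
32  2 16 16

Answer: 16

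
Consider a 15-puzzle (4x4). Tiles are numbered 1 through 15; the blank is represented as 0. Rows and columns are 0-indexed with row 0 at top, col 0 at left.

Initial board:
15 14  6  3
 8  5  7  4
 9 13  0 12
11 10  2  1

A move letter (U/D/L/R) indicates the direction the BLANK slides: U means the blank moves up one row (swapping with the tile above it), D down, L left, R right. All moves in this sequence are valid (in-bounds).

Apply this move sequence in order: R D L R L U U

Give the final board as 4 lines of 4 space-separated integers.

Answer: 15 14  6  3
 8  5  0  4
 9 13  7  1
11 10 12  2

Derivation:
After move 1 (R):
15 14  6  3
 8  5  7  4
 9 13 12  0
11 10  2  1

After move 2 (D):
15 14  6  3
 8  5  7  4
 9 13 12  1
11 10  2  0

After move 3 (L):
15 14  6  3
 8  5  7  4
 9 13 12  1
11 10  0  2

After move 4 (R):
15 14  6  3
 8  5  7  4
 9 13 12  1
11 10  2  0

After move 5 (L):
15 14  6  3
 8  5  7  4
 9 13 12  1
11 10  0  2

After move 6 (U):
15 14  6  3
 8  5  7  4
 9 13  0  1
11 10 12  2

After move 7 (U):
15 14  6  3
 8  5  0  4
 9 13  7  1
11 10 12  2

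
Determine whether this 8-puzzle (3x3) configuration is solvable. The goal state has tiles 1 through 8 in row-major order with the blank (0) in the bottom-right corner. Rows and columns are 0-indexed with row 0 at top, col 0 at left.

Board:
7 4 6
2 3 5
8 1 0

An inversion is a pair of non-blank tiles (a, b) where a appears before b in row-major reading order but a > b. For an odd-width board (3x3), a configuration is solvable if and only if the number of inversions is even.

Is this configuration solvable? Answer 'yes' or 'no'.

Answer: no

Derivation:
Inversions (pairs i<j in row-major order where tile[i] > tile[j] > 0): 17
17 is odd, so the puzzle is not solvable.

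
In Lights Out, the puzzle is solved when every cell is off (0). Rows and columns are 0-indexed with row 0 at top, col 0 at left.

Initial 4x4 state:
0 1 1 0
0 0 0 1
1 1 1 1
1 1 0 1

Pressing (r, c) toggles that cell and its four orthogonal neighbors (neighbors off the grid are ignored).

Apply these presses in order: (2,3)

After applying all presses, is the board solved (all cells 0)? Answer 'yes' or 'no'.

After press 1 at (2,3):
0 1 1 0
0 0 0 0
1 1 0 0
1 1 0 0

Lights still on: 6

Answer: no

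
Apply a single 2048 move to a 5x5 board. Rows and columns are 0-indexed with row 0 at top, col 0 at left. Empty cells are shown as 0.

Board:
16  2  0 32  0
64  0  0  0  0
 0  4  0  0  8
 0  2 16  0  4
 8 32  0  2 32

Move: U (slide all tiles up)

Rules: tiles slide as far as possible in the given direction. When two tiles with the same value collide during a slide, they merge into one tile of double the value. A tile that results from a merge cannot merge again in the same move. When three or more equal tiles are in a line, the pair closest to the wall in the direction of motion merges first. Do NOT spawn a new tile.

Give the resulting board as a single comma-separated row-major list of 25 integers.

Slide up:
col 0: [16, 64, 0, 0, 8] -> [16, 64, 8, 0, 0]
col 1: [2, 0, 4, 2, 32] -> [2, 4, 2, 32, 0]
col 2: [0, 0, 0, 16, 0] -> [16, 0, 0, 0, 0]
col 3: [32, 0, 0, 0, 2] -> [32, 2, 0, 0, 0]
col 4: [0, 0, 8, 4, 32] -> [8, 4, 32, 0, 0]

Answer: 16, 2, 16, 32, 8, 64, 4, 0, 2, 4, 8, 2, 0, 0, 32, 0, 32, 0, 0, 0, 0, 0, 0, 0, 0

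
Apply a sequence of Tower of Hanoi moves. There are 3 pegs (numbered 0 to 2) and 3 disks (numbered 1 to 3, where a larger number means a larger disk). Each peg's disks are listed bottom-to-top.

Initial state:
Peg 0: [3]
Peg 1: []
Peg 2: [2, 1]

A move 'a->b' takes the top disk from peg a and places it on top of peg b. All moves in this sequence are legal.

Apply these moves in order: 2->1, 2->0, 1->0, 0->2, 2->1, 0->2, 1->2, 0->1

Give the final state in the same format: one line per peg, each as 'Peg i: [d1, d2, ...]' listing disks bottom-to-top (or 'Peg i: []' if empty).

Answer: Peg 0: []
Peg 1: [3]
Peg 2: [2, 1]

Derivation:
After move 1 (2->1):
Peg 0: [3]
Peg 1: [1]
Peg 2: [2]

After move 2 (2->0):
Peg 0: [3, 2]
Peg 1: [1]
Peg 2: []

After move 3 (1->0):
Peg 0: [3, 2, 1]
Peg 1: []
Peg 2: []

After move 4 (0->2):
Peg 0: [3, 2]
Peg 1: []
Peg 2: [1]

After move 5 (2->1):
Peg 0: [3, 2]
Peg 1: [1]
Peg 2: []

After move 6 (0->2):
Peg 0: [3]
Peg 1: [1]
Peg 2: [2]

After move 7 (1->2):
Peg 0: [3]
Peg 1: []
Peg 2: [2, 1]

After move 8 (0->1):
Peg 0: []
Peg 1: [3]
Peg 2: [2, 1]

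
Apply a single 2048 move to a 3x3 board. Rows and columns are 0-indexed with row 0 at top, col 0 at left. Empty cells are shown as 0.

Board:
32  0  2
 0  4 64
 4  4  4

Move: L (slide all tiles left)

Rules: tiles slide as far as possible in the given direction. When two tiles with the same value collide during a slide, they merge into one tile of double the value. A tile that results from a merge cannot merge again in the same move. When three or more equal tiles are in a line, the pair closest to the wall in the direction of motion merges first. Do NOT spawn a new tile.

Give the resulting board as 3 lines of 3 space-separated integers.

Answer: 32  2  0
 4 64  0
 8  4  0

Derivation:
Slide left:
row 0: [32, 0, 2] -> [32, 2, 0]
row 1: [0, 4, 64] -> [4, 64, 0]
row 2: [4, 4, 4] -> [8, 4, 0]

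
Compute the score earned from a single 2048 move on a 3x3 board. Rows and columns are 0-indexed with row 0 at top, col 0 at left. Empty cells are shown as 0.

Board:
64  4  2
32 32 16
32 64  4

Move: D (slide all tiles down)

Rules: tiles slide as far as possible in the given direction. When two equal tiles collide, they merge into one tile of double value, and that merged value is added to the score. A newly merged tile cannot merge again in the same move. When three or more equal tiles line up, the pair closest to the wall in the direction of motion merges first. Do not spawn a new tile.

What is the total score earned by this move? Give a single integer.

Answer: 64

Derivation:
Slide down:
col 0: [64, 32, 32] -> [0, 64, 64]  score +64 (running 64)
col 1: [4, 32, 64] -> [4, 32, 64]  score +0 (running 64)
col 2: [2, 16, 4] -> [2, 16, 4]  score +0 (running 64)
Board after move:
 0  4  2
64 32 16
64 64  4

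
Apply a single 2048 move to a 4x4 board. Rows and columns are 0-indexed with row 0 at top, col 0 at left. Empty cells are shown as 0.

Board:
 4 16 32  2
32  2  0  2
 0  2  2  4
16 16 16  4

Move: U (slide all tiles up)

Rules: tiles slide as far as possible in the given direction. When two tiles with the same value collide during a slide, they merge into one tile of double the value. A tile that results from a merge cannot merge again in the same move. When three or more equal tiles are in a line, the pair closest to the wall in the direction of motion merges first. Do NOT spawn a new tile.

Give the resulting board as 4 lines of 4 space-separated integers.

Slide up:
col 0: [4, 32, 0, 16] -> [4, 32, 16, 0]
col 1: [16, 2, 2, 16] -> [16, 4, 16, 0]
col 2: [32, 0, 2, 16] -> [32, 2, 16, 0]
col 3: [2, 2, 4, 4] -> [4, 8, 0, 0]

Answer:  4 16 32  4
32  4  2  8
16 16 16  0
 0  0  0  0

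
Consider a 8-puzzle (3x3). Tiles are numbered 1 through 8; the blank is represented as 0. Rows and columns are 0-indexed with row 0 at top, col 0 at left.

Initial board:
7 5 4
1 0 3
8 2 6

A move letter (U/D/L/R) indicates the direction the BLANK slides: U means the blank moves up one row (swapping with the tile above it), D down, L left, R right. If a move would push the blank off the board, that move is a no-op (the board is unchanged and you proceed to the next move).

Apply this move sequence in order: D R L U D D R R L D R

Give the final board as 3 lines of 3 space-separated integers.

Answer: 7 5 4
1 2 3
8 6 0

Derivation:
After move 1 (D):
7 5 4
1 2 3
8 0 6

After move 2 (R):
7 5 4
1 2 3
8 6 0

After move 3 (L):
7 5 4
1 2 3
8 0 6

After move 4 (U):
7 5 4
1 0 3
8 2 6

After move 5 (D):
7 5 4
1 2 3
8 0 6

After move 6 (D):
7 5 4
1 2 3
8 0 6

After move 7 (R):
7 5 4
1 2 3
8 6 0

After move 8 (R):
7 5 4
1 2 3
8 6 0

After move 9 (L):
7 5 4
1 2 3
8 0 6

After move 10 (D):
7 5 4
1 2 3
8 0 6

After move 11 (R):
7 5 4
1 2 3
8 6 0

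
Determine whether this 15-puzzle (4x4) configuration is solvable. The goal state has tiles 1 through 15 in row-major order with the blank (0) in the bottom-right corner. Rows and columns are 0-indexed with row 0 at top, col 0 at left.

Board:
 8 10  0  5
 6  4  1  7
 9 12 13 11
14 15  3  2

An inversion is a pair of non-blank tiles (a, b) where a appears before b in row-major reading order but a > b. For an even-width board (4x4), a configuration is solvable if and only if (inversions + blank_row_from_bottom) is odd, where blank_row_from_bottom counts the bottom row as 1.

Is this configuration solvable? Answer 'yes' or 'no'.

Inversions: 43
Blank is in row 0 (0-indexed from top), which is row 4 counting from the bottom (bottom = 1).
43 + 4 = 47, which is odd, so the puzzle is solvable.

Answer: yes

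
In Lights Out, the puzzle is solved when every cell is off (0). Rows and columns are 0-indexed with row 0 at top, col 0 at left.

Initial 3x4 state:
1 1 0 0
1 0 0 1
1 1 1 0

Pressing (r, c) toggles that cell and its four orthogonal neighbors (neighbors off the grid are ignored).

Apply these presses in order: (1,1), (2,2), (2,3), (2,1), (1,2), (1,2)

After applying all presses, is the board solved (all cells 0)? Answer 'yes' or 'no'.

Answer: no

Derivation:
After press 1 at (1,1):
1 0 0 0
0 1 1 1
1 0 1 0

After press 2 at (2,2):
1 0 0 0
0 1 0 1
1 1 0 1

After press 3 at (2,3):
1 0 0 0
0 1 0 0
1 1 1 0

After press 4 at (2,1):
1 0 0 0
0 0 0 0
0 0 0 0

After press 5 at (1,2):
1 0 1 0
0 1 1 1
0 0 1 0

After press 6 at (1,2):
1 0 0 0
0 0 0 0
0 0 0 0

Lights still on: 1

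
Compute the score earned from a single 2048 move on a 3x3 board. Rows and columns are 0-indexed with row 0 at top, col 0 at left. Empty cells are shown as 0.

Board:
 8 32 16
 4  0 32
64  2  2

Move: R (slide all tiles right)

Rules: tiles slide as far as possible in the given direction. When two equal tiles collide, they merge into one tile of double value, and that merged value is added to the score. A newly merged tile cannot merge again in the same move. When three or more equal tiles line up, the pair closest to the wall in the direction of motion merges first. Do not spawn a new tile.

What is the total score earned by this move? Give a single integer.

Answer: 4

Derivation:
Slide right:
row 0: [8, 32, 16] -> [8, 32, 16]  score +0 (running 0)
row 1: [4, 0, 32] -> [0, 4, 32]  score +0 (running 0)
row 2: [64, 2, 2] -> [0, 64, 4]  score +4 (running 4)
Board after move:
 8 32 16
 0  4 32
 0 64  4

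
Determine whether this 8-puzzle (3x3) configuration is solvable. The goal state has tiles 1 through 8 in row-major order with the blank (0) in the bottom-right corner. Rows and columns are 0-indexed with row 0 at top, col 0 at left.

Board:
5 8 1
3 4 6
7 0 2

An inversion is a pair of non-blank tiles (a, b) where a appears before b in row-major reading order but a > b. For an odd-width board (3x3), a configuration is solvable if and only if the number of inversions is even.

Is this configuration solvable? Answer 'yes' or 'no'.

Inversions (pairs i<j in row-major order where tile[i] > tile[j] > 0): 14
14 is even, so the puzzle is solvable.

Answer: yes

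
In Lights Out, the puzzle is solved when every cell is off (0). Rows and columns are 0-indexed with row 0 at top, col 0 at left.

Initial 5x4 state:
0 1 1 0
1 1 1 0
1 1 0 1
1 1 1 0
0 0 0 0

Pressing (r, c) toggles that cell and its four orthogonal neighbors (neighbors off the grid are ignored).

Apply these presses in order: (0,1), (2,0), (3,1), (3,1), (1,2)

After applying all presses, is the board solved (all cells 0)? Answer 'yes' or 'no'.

After press 1 at (0,1):
1 0 0 0
1 0 1 0
1 1 0 1
1 1 1 0
0 0 0 0

After press 2 at (2,0):
1 0 0 0
0 0 1 0
0 0 0 1
0 1 1 0
0 0 0 0

After press 3 at (3,1):
1 0 0 0
0 0 1 0
0 1 0 1
1 0 0 0
0 1 0 0

After press 4 at (3,1):
1 0 0 0
0 0 1 0
0 0 0 1
0 1 1 0
0 0 0 0

After press 5 at (1,2):
1 0 1 0
0 1 0 1
0 0 1 1
0 1 1 0
0 0 0 0

Lights still on: 8

Answer: no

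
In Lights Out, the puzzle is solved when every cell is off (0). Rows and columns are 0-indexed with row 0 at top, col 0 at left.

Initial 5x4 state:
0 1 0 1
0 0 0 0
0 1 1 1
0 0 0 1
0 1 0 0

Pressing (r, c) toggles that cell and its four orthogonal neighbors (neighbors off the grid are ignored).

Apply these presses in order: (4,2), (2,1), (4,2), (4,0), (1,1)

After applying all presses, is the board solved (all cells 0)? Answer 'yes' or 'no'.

After press 1 at (4,2):
0 1 0 1
0 0 0 0
0 1 1 1
0 0 1 1
0 0 1 1

After press 2 at (2,1):
0 1 0 1
0 1 0 0
1 0 0 1
0 1 1 1
0 0 1 1

After press 3 at (4,2):
0 1 0 1
0 1 0 0
1 0 0 1
0 1 0 1
0 1 0 0

After press 4 at (4,0):
0 1 0 1
0 1 0 0
1 0 0 1
1 1 0 1
1 0 0 0

After press 5 at (1,1):
0 0 0 1
1 0 1 0
1 1 0 1
1 1 0 1
1 0 0 0

Lights still on: 10

Answer: no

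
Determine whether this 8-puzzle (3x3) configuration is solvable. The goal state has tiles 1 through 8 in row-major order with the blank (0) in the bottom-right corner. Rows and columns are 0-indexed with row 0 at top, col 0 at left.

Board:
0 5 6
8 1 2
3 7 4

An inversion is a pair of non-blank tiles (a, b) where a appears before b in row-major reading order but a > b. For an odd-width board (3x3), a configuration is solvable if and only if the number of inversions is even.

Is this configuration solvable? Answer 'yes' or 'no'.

Inversions (pairs i<j in row-major order where tile[i] > tile[j] > 0): 14
14 is even, so the puzzle is solvable.

Answer: yes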